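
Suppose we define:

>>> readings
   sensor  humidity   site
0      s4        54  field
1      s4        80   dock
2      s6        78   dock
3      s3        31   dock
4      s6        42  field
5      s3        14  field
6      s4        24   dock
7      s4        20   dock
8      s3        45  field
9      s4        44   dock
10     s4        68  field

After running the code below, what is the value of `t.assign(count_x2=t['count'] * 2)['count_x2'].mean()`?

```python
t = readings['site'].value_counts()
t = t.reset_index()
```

value_counts of site:
site
dock     6
field    5
Name: count, dtype: int64
reset_index():
    site  count
0   dock      6
1  field      5
add column count_x2 = t['count'] * 2:
    site  count  count_x2
0   dock      6        12
1  field      5        10
mean of column 'count_x2' → 11.0

11.0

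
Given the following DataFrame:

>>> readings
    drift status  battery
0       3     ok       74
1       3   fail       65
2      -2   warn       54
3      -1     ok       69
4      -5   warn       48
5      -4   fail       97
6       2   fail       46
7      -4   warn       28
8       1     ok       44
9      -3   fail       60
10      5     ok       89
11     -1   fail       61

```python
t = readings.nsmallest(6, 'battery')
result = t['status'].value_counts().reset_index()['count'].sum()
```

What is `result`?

6

take 6 rows with smallest battery:
   drift status  battery
7     -4   warn       28
8      1     ok       44
6      2   fail       46
4     -5   warn       48
2     -2   warn       54
9     -3   fail       60
value_counts of status:
status
warn    3
fail    2
ok      1
Name: count, dtype: int64
reset_index():
  status  count
0   warn      3
1   fail      2
2     ok      1
Then the sum of column 'count': 6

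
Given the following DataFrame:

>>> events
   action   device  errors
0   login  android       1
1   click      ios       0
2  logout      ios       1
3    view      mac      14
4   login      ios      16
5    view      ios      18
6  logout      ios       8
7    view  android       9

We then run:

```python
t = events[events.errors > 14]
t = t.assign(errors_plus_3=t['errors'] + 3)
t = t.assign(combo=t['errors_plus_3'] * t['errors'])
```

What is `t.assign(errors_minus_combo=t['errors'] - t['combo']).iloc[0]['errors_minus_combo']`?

filter rows where errors > 14:
  action device  errors
4  login    ios      16
5   view    ios      18
add column errors_plus_3 = t['errors'] + 3:
  action device  errors  errors_plus_3
4  login    ios      16             19
5   view    ios      18             21
add column combo = t['errors_plus_3'] * t['errors']:
  action device  errors  errors_plus_3  combo
4  login    ios      16             19    304
5   view    ios      18             21    378
add column errors_minus_combo = t['errors'] - t['combo']:
  action device  errors  errors_plus_3  combo  errors_minus_combo
4  login    ios      16             19    304                -288
5   view    ios      18             21    378                -360

-288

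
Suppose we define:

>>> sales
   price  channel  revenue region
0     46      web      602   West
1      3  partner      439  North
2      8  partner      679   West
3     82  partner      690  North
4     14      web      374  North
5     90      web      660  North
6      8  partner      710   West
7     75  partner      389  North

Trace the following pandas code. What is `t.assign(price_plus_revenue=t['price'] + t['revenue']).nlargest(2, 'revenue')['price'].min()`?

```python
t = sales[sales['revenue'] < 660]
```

filter rows where revenue < 660:
   price  channel  revenue region
0     46      web      602   West
1      3  partner      439  North
4     14      web      374  North
7     75  partner      389  North
add column price_plus_revenue = t['price'] + t['revenue']:
   price  channel  revenue region  price_plus_revenue
0     46      web      602   West                 648
1      3  partner      439  North                 442
4     14      web      374  North                 388
7     75  partner      389  North                 464
take 2 rows with largest revenue:
   price  channel  revenue region  price_plus_revenue
0     46      web      602   West                 648
1      3  partner      439  North                 442
Taking the min of column 'price' gives 3.

3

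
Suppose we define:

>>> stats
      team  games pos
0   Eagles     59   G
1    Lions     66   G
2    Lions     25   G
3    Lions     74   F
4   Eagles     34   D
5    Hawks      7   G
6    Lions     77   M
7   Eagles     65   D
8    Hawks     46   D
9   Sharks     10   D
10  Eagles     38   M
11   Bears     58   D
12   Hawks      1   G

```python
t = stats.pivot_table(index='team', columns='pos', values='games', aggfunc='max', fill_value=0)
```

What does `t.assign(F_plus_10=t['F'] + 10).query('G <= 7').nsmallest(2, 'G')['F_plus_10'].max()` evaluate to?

pivot: rows=team, cols=pos, max(games):
pos      D   F   G   M
team                  
Bears   58   0   0   0
Eagles  65   0  59  38
Hawks   46   0   7   0
Lions    0  74  66  77
Sharks  10   0   0   0
add column F_plus_10 = t['F'] + 10:
pos      D   F   G   M  F_plus_10
team                             
Bears   58   0   0   0         10
Eagles  65   0  59  38         10
Hawks   46   0   7   0         10
Lions    0  74  66  77         84
Sharks  10   0   0   0         10
filter rows where G <= 7:
pos      D  F  G  M  F_plus_10
team                          
Bears   58  0  0  0         10
Hawks   46  0  7  0         10
Sharks  10  0  0  0         10
take 2 rows with smallest G:
pos      D  F  G  M  F_plus_10
team                          
Bears   58  0  0  0         10
Sharks  10  0  0  0         10
The max of column 'F_plus_10' is 10.

10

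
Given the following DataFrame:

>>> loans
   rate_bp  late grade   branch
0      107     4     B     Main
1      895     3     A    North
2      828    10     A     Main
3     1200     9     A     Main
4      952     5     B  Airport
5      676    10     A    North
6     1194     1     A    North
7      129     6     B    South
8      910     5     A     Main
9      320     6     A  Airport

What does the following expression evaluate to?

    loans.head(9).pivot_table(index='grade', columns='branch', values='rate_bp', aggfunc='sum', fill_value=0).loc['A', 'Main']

2938

take first 9 rows:
   rate_bp  late grade   branch
0      107     4     B     Main
1      895     3     A    North
2      828    10     A     Main
3     1200     9     A     Main
4      952     5     B  Airport
5      676    10     A    North
6     1194     1     A    North
7      129     6     B    South
8      910     5     A     Main
pivot: rows=grade, cols=branch, sum(rate_bp):
branch  Airport  Main  North  South
grade                              
A             0  2938   2765      0
B           952   107      0    129
So loc['A', 'Main'] = 2938.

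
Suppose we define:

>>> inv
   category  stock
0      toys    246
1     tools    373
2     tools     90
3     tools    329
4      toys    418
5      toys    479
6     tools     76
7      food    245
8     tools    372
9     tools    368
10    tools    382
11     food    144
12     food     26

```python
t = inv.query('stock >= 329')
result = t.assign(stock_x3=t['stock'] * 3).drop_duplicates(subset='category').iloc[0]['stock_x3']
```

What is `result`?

1119

filter rows where stock >= 329:
   category  stock
1     tools    373
3     tools    329
4      toys    418
5      toys    479
8     tools    372
9     tools    368
10    tools    382
add column stock_x3 = t['stock'] * 3:
   category  stock  stock_x3
1     tools    373      1119
3     tools    329       987
4      toys    418      1254
5      toys    479      1437
8     tools    372      1116
9     tools    368      1104
10    tools    382      1146
drop duplicate category (keep=first):
  category  stock  stock_x3
1    tools    373      1119
4     toys    418      1254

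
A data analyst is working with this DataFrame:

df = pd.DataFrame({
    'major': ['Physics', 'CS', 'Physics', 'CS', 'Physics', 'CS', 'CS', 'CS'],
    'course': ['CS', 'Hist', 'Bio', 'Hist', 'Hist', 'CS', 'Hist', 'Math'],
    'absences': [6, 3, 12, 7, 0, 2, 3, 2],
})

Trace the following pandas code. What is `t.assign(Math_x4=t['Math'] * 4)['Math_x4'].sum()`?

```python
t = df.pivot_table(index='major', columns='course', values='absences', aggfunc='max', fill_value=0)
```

8

pivot: rows=major, cols=course, max(absences):
course   Bio  CS  Hist  Math
major                       
CS         0   2     7     2
Physics   12   6     0     0
add column Math_x4 = t['Math'] * 4:
course   Bio  CS  Hist  Math  Math_x4
major                                
CS         0   2     7     2        8
Physics   12   6     0     0        0
Hence 8.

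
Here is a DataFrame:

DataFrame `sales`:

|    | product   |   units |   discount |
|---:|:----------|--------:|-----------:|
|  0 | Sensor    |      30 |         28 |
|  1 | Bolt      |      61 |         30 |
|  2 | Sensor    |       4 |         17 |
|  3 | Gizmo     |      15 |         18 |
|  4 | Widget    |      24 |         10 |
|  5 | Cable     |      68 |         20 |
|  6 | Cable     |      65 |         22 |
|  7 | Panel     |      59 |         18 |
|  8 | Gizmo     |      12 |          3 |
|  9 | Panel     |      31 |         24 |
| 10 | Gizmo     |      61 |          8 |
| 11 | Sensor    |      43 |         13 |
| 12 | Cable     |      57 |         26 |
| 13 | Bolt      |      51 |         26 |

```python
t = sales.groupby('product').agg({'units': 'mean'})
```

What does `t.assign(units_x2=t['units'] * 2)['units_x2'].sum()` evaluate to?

486.666666667

group by product, mean of units:
             units
product           
Bolt     56.000000
Cable    63.333333
Gizmo    29.333333
Panel    45.000000
Sensor   25.666667
Widget   24.000000
add column units_x2 = t['units'] * 2:
             units    units_x2
product                       
Bolt     56.000000  112.000000
Cable    63.333333  126.666667
Gizmo    29.333333   58.666667
Panel    45.000000   90.000000
Sensor   25.666667   51.333333
Widget   24.000000   48.000000
sum of column 'units_x2' → 486.666666667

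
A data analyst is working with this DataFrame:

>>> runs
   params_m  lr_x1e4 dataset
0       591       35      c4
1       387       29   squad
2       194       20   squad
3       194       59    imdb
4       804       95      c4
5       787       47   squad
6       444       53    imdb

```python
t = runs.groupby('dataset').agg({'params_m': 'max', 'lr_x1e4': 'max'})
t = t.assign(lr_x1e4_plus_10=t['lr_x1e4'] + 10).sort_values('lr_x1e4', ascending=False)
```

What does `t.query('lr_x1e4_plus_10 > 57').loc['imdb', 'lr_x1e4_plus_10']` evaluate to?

69

group by dataset: max(params_m), max(lr_x1e4):
         params_m  lr_x1e4
dataset                   
c4            804       95
imdb          444       59
squad         787       47
add column lr_x1e4_plus_10 = t['lr_x1e4'] + 10:
         params_m  lr_x1e4  lr_x1e4_plus_10
dataset                                    
c4            804       95              105
imdb          444       59               69
squad         787       47               57
sort by lr_x1e4 descending:
         params_m  lr_x1e4  lr_x1e4_plus_10
dataset                                    
c4            804       95              105
imdb          444       59               69
squad         787       47               57
filter rows where lr_x1e4_plus_10 > 57:
         params_m  lr_x1e4  lr_x1e4_plus_10
dataset                                    
c4            804       95              105
imdb          444       59               69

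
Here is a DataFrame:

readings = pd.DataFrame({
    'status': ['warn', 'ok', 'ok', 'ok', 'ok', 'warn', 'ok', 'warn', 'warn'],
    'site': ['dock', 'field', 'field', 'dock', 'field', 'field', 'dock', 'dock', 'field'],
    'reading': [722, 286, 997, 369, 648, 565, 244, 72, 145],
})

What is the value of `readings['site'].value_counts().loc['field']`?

value_counts of site:
site
field    5
dock     4
Name: count, dtype: int64
Hence 5.

5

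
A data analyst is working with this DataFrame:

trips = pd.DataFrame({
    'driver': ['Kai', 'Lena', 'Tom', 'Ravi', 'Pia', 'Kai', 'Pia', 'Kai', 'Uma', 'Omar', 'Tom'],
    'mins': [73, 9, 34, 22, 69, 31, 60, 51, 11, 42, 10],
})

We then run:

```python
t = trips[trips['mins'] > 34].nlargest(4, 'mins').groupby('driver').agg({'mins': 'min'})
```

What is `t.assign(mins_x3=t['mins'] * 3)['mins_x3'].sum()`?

333

filter rows where mins > 34:
  driver  mins
0    Kai    73
4    Pia    69
6    Pia    60
7    Kai    51
9   Omar    42
take 4 rows with largest mins:
  driver  mins
0    Kai    73
4    Pia    69
6    Pia    60
7    Kai    51
group by driver, min of mins:
        mins
driver      
Kai       51
Pia       60
add column mins_x3 = t['mins'] * 3:
        mins  mins_x3
driver               
Kai       51      153
Pia       60      180
Taking the sum of column 'mins_x3' gives 333.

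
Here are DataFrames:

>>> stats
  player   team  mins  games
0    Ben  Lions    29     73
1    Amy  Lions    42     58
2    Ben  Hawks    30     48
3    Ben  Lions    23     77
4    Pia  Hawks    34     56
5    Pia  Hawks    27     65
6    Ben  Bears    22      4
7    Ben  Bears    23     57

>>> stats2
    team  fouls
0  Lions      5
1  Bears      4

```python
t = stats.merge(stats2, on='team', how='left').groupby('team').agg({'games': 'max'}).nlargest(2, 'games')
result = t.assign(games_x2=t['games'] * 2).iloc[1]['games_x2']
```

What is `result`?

merge on 'team' (how='left') → 8 rows:
  player   team  mins  games  fouls
0    Ben  Lions    29     73    5.0
1    Amy  Lions    42     58    5.0
2    Ben  Hawks    30     48    NaN
3    Ben  Lions    23     77    5.0
4    Pia  Hawks    34     56    NaN
5    Pia  Hawks    27     65    NaN
6    Ben  Bears    22      4    4.0
7    Ben  Bears    23     57    4.0
group by team, max of games:
       games
team        
Bears     57
Hawks     65
Lions     77
take 2 rows with largest games:
       games
team        
Lions     77
Hawks     65
add column games_x2 = t['games'] * 2:
       games  games_x2
team                  
Lions     77       154
Hawks     65       130

130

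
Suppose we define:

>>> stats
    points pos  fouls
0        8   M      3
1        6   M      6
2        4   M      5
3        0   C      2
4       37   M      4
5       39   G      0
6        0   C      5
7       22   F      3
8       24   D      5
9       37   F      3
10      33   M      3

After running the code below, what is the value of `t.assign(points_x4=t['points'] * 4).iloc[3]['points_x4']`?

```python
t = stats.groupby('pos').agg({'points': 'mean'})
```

156.0

group by pos, mean of points:
     points
pos        
C       0.0
D      24.0
F      29.5
G      39.0
M      17.6
add column points_x4 = t['points'] * 4:
     points  points_x4
pos                   
C       0.0        0.0
D      24.0       96.0
F      29.5      118.0
G      39.0      156.0
M      17.6       70.4
Hence 156.0.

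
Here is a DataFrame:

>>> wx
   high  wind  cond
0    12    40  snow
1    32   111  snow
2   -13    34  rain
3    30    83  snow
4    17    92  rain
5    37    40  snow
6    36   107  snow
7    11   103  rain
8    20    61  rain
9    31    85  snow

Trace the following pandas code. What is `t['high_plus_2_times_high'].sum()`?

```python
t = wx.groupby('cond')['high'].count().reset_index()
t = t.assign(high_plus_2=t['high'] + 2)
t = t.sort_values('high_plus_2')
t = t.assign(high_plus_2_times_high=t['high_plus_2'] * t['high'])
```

72

group by cond, count of high:
cond
rain    4
snow    6
Name: high, dtype: int64
reset_index():
   cond  high
0  rain     4
1  snow     6
add column high_plus_2 = t['high'] + 2:
   cond  high  high_plus_2
0  rain     4            6
1  snow     6            8
sort by high_plus_2:
   cond  high  high_plus_2
0  rain     4            6
1  snow     6            8
add column high_plus_2_times_high = t['high_plus_2'] * t['high']:
   cond  high  high_plus_2  high_plus_2_times_high
0  rain     4            6                      24
1  snow     6            8                      48
Hence 72.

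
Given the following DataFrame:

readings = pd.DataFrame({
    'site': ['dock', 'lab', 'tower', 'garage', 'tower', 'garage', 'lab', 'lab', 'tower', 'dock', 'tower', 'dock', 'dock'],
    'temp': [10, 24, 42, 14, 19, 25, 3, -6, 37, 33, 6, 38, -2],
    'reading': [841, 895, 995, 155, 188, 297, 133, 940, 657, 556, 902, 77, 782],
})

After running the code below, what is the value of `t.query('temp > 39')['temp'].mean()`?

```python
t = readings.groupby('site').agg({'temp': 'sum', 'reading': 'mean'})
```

91.5

group by site: sum(temp), mean(reading):
        temp  reading
site                 
dock      79    564.0
garage    39    226.0
lab       21    656.0
tower    104    685.5
filter rows where temp > 39:
       temp  reading
site                
dock     79    564.0
tower   104    685.5
So mean() = 91.5.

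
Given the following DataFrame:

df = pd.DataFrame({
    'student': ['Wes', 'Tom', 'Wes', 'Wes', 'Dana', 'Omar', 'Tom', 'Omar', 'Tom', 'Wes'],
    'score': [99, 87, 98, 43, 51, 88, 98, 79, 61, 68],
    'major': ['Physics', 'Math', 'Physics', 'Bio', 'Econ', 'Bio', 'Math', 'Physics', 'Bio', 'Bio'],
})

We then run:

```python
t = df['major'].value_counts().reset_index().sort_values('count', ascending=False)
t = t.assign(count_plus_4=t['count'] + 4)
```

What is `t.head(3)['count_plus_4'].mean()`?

value_counts of major:
major
Bio        4
Physics    3
Math       2
Econ       1
Name: count, dtype: int64
reset_index():
     major  count
0      Bio      4
1  Physics      3
2     Math      2
3     Econ      1
sort by count descending:
     major  count
0      Bio      4
1  Physics      3
2     Math      2
3     Econ      1
add column count_plus_4 = t['count'] + 4:
     major  count  count_plus_4
0      Bio      4             8
1  Physics      3             7
2     Math      2             6
3     Econ      1             5
take first 3 rows:
     major  count  count_plus_4
0      Bio      4             8
1  Physics      3             7
2     Math      2             6
Reading off the mean of column 'count_plus_4', we get 7.0.

7.0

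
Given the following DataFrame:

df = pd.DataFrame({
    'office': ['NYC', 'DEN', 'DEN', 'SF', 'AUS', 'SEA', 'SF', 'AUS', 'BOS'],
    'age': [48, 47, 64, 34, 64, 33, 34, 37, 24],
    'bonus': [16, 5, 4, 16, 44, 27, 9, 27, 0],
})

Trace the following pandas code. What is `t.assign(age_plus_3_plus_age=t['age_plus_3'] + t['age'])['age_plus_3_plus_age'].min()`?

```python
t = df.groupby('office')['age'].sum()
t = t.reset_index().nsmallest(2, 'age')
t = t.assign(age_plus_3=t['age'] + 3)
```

51

group by office, sum of age:
office
AUS    101
BOS     24
DEN    111
NYC     48
SEA     33
SF      68
Name: age, dtype: int64
reset_index():
  office  age
0    AUS  101
1    BOS   24
2    DEN  111
3    NYC   48
4    SEA   33
5     SF   68
take 2 rows with smallest age:
  office  age
1    BOS   24
4    SEA   33
add column age_plus_3 = t['age'] + 3:
  office  age  age_plus_3
1    BOS   24          27
4    SEA   33          36
add column age_plus_3_plus_age = t['age_plus_3'] + t['age']:
  office  age  age_plus_3  age_plus_3_plus_age
1    BOS   24          27                   51
4    SEA   33          36                   69
Finally, min of column 'age_plus_3_plus_age' = 51.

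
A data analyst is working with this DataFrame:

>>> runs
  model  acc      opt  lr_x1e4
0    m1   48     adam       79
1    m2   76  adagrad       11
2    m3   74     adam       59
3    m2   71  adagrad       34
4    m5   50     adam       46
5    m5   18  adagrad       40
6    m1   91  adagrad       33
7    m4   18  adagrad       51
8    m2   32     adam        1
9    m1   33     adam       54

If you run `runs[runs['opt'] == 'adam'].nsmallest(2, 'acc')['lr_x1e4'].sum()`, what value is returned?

55

filter rows where opt == 'adam':
  model  acc   opt  lr_x1e4
0    m1   48  adam       79
2    m3   74  adam       59
4    m5   50  adam       46
8    m2   32  adam        1
9    m1   33  adam       54
take 2 rows with smallest acc:
  model  acc   opt  lr_x1e4
8    m2   32  adam        1
9    m1   33  adam       54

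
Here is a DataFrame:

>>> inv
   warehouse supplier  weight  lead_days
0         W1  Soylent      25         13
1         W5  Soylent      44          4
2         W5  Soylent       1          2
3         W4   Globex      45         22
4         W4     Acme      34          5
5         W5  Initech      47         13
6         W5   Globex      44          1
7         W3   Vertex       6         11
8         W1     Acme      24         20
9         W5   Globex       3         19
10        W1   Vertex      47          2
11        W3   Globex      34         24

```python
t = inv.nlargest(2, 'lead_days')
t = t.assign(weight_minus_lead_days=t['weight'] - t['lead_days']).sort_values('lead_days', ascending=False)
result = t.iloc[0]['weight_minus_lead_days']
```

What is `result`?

take 2 rows with largest lead_days:
   warehouse supplier  weight  lead_days
11        W3   Globex      34         24
3         W4   Globex      45         22
add column weight_minus_lead_days = t['weight'] - t['lead_days']:
   warehouse supplier  weight  lead_days  weight_minus_lead_days
11        W3   Globex      34         24                      10
3         W4   Globex      45         22                      23
sort by lead_days descending:
   warehouse supplier  weight  lead_days  weight_minus_lead_days
11        W3   Globex      34         24                      10
3         W4   Globex      45         22                      23
The value at position 0, column 'weight_minus_lead_days' is 10.

10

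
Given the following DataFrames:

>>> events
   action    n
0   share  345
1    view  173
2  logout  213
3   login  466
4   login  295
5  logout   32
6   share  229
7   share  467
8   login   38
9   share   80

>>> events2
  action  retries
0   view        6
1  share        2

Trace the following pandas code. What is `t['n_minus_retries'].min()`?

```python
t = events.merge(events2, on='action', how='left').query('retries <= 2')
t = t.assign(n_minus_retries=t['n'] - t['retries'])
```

78.0

merge on 'action' (how='left') → 10 rows:
   action    n  retries
0   share  345      2.0
1    view  173      6.0
2  logout  213      NaN
3   login  466      NaN
4   login  295      NaN
5  logout   32      NaN
6   share  229      2.0
7   share  467      2.0
8   login   38      NaN
9   share   80      2.0
filter rows where retries <= 2:
  action    n  retries
0  share  345      2.0
6  share  229      2.0
7  share  467      2.0
9  share   80      2.0
add column n_minus_retries = t['n'] - t['retries']:
  action    n  retries  n_minus_retries
0  share  345      2.0            343.0
6  share  229      2.0            227.0
7  share  467      2.0            465.0
9  share   80      2.0             78.0
So min() = 78.0.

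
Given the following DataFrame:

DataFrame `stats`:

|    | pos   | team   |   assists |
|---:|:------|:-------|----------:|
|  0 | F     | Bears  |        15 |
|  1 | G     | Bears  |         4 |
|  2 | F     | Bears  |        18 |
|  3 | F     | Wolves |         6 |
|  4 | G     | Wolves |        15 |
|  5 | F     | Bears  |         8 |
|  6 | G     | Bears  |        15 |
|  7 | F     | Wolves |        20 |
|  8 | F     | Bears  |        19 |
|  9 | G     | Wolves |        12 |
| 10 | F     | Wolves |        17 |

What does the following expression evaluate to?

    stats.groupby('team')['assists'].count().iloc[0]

6

group by team, count of assists:
team
Bears     6
Wolves    5
Name: assists, dtype: int64
Hence 6.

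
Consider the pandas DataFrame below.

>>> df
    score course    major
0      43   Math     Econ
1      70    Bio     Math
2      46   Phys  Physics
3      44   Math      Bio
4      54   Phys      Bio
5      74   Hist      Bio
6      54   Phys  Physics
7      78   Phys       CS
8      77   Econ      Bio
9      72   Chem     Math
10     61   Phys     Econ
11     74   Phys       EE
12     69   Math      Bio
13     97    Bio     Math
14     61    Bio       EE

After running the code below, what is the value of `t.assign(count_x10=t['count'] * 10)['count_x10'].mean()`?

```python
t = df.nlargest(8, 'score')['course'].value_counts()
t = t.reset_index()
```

13.3333333333

take 8 rows with largest score:
    score course major
13     97    Bio  Math
7      78   Phys    CS
8      77   Econ   Bio
5      74   Hist   Bio
11     74   Phys    EE
9      72   Chem  Math
1      70    Bio  Math
12     69   Math   Bio
value_counts of course:
course
Bio     2
Phys    2
Econ    1
Hist    1
Chem    1
Math    1
Name: count, dtype: int64
reset_index():
  course  count
0    Bio      2
1   Phys      2
2   Econ      1
3   Hist      1
4   Chem      1
5   Math      1
add column count_x10 = t['count'] * 10:
  course  count  count_x10
0    Bio      2         20
1   Phys      2         20
2   Econ      1         10
3   Hist      1         10
4   Chem      1         10
5   Math      1         10
So mean() = 13.3333333333.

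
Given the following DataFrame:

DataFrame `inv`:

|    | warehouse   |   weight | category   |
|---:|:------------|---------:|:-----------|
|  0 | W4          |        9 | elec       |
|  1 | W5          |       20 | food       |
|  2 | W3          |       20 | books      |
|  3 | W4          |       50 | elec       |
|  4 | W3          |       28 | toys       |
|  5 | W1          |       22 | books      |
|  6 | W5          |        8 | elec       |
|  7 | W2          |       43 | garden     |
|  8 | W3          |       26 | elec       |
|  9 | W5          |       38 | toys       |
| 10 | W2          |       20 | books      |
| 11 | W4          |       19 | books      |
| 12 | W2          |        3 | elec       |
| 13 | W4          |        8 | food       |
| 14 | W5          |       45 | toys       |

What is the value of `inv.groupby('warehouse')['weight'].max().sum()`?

group by warehouse, max of weight:
warehouse
W1    22
W2    43
W3    28
W4    50
W5    45
Name: weight, dtype: int64

188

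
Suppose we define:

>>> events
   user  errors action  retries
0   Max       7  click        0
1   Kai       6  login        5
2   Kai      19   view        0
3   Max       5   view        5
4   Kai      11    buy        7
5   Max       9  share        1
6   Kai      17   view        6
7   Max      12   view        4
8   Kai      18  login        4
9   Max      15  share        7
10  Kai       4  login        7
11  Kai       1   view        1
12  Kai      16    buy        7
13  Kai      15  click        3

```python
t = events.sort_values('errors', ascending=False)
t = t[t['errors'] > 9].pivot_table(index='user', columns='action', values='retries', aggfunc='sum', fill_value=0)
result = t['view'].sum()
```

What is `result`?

10

sort by errors descending:
   user  errors action  retries
2   Kai      19   view        0
8   Kai      18  login        4
6   Kai      17   view        6
12  Kai      16    buy        7
9   Max      15  share        7
13  Kai      15  click        3
7   Max      12   view        4
4   Kai      11    buy        7
5   Max       9  share        1
0   Max       7  click        0
1   Kai       6  login        5
3   Max       5   view        5
10  Kai       4  login        7
11  Kai       1   view        1
filter rows where errors > 9:
   user  errors action  retries
2   Kai      19   view        0
8   Kai      18  login        4
6   Kai      17   view        6
12  Kai      16    buy        7
9   Max      15  share        7
13  Kai      15  click        3
7   Max      12   view        4
4   Kai      11    buy        7
pivot: rows=user, cols=action, sum(retries):
action  buy  click  login  share  view
user                                  
Kai      14      3      4      0     6
Max       0      0      0      7     4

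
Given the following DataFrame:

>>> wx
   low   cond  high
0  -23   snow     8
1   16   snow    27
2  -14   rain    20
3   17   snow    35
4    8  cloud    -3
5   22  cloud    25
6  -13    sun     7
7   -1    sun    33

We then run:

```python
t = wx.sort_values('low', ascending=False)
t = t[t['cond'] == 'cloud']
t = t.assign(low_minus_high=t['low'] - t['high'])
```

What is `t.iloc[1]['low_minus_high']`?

11

sort by low descending:
   low   cond  high
5   22  cloud    25
3   17   snow    35
1   16   snow    27
4    8  cloud    -3
7   -1    sun    33
6  -13    sun     7
2  -14   rain    20
0  -23   snow     8
filter rows where cond == 'cloud':
   low   cond  high
5   22  cloud    25
4    8  cloud    -3
add column low_minus_high = t['low'] - t['high']:
   low   cond  high  low_minus_high
5   22  cloud    25              -3
4    8  cloud    -3              11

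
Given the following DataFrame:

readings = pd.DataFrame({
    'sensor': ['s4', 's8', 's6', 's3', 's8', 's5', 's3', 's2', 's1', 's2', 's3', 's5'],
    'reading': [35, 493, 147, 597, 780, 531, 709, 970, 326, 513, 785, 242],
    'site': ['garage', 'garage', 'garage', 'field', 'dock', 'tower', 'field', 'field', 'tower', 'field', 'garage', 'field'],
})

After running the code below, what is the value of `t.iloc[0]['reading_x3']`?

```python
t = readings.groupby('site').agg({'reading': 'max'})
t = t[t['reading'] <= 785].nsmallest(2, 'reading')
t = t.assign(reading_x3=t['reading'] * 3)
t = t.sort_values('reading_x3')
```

group by site, max of reading:
        reading
site           
dock        780
field       970
garage      785
tower       531
filter rows where reading <= 785:
        reading
site           
dock        780
garage      785
tower       531
take 2 rows with smallest reading:
       reading
site          
tower      531
dock       780
add column reading_x3 = t['reading'] * 3:
       reading  reading_x3
site                      
tower      531        1593
dock       780        2340
sort by reading_x3:
       reading  reading_x3
site                      
tower      531        1593
dock       780        2340

1593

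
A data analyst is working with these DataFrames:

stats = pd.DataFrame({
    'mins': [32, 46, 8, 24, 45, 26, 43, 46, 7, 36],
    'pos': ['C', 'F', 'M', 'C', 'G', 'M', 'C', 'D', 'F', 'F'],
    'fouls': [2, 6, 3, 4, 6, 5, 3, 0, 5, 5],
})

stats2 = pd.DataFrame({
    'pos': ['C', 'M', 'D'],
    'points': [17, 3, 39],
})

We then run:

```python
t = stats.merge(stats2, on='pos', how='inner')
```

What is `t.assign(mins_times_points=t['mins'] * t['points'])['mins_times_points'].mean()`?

596.5

merge on 'pos' (how='inner') → 6 rows:
   mins pos  fouls  points
0    32   C      2      17
1     8   M      3       3
2    24   C      4      17
3    26   M      5       3
4    43   C      3      17
5    46   D      0      39
add column mins_times_points = t['mins'] * t['points']:
   mins pos  fouls  points  mins_times_points
0    32   C      2      17                544
1     8   M      3       3                 24
2    24   C      4      17                408
3    26   M      5       3                 78
4    43   C      3      17                731
5    46   D      0      39               1794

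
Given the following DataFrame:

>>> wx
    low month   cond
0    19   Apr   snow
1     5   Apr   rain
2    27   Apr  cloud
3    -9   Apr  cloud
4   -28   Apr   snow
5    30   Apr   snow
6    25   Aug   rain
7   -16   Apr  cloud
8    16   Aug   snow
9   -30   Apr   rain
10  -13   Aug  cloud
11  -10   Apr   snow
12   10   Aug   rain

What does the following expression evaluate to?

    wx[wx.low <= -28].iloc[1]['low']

-30

filter rows where low <= -28:
   low month  cond
4  -28   Apr  snow
9  -30   Apr  rain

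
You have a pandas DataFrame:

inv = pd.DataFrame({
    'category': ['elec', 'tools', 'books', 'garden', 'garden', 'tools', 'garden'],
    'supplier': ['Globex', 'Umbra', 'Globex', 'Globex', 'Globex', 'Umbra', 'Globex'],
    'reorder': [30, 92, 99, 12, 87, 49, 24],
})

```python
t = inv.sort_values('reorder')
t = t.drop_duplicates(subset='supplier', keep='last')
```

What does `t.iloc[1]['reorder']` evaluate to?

sort by reorder:
  category supplier  reorder
3   garden   Globex       12
6   garden   Globex       24
0     elec   Globex       30
5    tools    Umbra       49
4   garden   Globex       87
1    tools    Umbra       92
2    books   Globex       99
drop duplicate supplier (keep=last):
  category supplier  reorder
1    tools    Umbra       92
2    books   Globex       99

99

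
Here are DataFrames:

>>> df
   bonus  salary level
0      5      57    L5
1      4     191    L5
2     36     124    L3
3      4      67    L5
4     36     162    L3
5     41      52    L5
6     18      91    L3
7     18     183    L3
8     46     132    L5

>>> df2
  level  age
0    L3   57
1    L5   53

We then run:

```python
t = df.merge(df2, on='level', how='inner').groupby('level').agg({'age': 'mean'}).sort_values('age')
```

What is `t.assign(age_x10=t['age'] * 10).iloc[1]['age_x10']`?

570.0

merge on 'level' (how='inner') → 9 rows:
   bonus  salary level  age
0      5      57    L5   53
1      4     191    L5   53
2     36     124    L3   57
3      4      67    L5   53
4     36     162    L3   57
5     41      52    L5   53
6     18      91    L3   57
7     18     183    L3   57
8     46     132    L5   53
group by level, mean of age:
        age
level      
L3     57.0
L5     53.0
sort by age:
        age
level      
L5     53.0
L3     57.0
add column age_x10 = t['age'] * 10:
        age  age_x10
level               
L5     53.0    530.0
L3     57.0    570.0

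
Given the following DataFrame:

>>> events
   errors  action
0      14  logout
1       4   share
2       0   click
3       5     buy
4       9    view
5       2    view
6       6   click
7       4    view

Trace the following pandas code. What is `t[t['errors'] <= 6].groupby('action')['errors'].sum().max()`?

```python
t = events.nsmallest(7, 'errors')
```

6

take 7 rows with smallest errors:
   errors action
2       0  click
5       2   view
1       4  share
7       4   view
3       5    buy
6       6  click
4       9   view
filter rows where errors <= 6:
   errors action
2       0  click
5       2   view
1       4  share
7       4   view
3       5    buy
6       6  click
group by action, sum of errors:
action
buy      5
click    6
share    4
view     6
Name: errors, dtype: int64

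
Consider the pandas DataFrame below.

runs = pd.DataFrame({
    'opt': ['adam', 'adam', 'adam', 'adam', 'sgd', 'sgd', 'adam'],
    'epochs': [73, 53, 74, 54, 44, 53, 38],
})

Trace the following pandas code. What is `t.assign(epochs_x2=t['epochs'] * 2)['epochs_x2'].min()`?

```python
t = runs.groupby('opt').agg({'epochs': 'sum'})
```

group by opt, sum of epochs:
      epochs
opt         
adam     292
sgd       97
add column epochs_x2 = t['epochs'] * 2:
      epochs  epochs_x2
opt                    
adam     292        584
sgd       97        194

194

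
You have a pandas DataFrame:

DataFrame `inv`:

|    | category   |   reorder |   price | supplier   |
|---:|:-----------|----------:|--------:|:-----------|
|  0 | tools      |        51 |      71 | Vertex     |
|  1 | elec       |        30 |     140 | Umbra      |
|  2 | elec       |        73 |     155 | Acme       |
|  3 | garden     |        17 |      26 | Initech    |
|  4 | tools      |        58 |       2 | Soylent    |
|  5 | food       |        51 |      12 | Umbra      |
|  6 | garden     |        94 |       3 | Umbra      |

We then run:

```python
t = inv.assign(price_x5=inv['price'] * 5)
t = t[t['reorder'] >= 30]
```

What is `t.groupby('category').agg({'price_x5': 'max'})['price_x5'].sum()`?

add column price_x5 = inv['price'] * 5:
  category  reorder  price supplier  price_x5
0    tools       51     71   Vertex       355
1     elec       30    140    Umbra       700
2     elec       73    155     Acme       775
3   garden       17     26  Initech       130
4    tools       58      2  Soylent        10
5     food       51     12    Umbra        60
6   garden       94      3    Umbra        15
filter rows where reorder >= 30:
  category  reorder  price supplier  price_x5
0    tools       51     71   Vertex       355
1     elec       30    140    Umbra       700
2     elec       73    155     Acme       775
4    tools       58      2  Soylent        10
5     food       51     12    Umbra        60
6   garden       94      3    Umbra        15
group by category, max of price_x5:
          price_x5
category          
elec           775
food            60
garden          15
tools          355
Taking the sum of column 'price_x5' gives 1205.

1205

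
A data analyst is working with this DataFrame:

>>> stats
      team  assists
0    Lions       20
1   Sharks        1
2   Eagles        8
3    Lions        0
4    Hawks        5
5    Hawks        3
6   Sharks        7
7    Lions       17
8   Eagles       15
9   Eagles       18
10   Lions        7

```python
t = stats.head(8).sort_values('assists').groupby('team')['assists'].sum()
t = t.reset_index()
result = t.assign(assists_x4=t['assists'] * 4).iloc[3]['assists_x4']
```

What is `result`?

32

take first 8 rows:
     team  assists
0   Lions       20
1  Sharks        1
2  Eagles        8
3   Lions        0
4   Hawks        5
5   Hawks        3
6  Sharks        7
7   Lions       17
sort by assists:
     team  assists
3   Lions        0
1  Sharks        1
5   Hawks        3
4   Hawks        5
6  Sharks        7
2  Eagles        8
7   Lions       17
0   Lions       20
group by team, sum of assists:
team
Eagles     8
Hawks      8
Lions     37
Sharks     8
Name: assists, dtype: int64
reset_index():
     team  assists
0  Eagles        8
1   Hawks        8
2   Lions       37
3  Sharks        8
add column assists_x4 = t['assists'] * 4:
     team  assists  assists_x4
0  Eagles        8          32
1   Hawks        8          32
2   Lions       37         148
3  Sharks        8          32
Then the value at position 3, column 'assists_x4': 32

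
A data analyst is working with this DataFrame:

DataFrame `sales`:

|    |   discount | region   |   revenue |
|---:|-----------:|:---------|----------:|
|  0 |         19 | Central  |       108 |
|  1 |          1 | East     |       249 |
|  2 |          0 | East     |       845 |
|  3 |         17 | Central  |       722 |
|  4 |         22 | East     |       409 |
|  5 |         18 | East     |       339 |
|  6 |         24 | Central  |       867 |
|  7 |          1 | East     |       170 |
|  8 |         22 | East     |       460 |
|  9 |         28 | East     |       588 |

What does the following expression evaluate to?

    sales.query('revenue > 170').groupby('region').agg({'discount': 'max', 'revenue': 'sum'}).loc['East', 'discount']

28

filter rows where revenue > 170:
   discount   region  revenue
1         1     East      249
2         0     East      845
3        17  Central      722
4        22     East      409
5        18     East      339
6        24  Central      867
8        22     East      460
9        28     East      588
group by region: max(discount), sum(revenue):
         discount  revenue
region                    
Central        24     1589
East           28     2890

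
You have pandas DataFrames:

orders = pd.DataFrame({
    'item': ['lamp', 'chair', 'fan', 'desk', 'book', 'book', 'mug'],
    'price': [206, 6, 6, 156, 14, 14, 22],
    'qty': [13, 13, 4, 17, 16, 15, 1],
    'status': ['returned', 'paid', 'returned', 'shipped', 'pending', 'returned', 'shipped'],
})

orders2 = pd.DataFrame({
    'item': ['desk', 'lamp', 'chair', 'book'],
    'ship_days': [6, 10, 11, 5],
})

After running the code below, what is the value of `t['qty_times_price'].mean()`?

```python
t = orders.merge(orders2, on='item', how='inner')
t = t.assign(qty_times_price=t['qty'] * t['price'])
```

1168.4

merge on 'item' (how='inner') → 5 rows:
    item  price  qty    status  ship_days
0   lamp    206   13  returned         10
1  chair      6   13      paid         11
2   desk    156   17   shipped          6
3   book     14   16   pending          5
4   book     14   15  returned          5
add column qty_times_price = t['qty'] * t['price']:
    item  price  qty    status  ship_days  qty_times_price
0   lamp    206   13  returned         10             2678
1  chair      6   13      paid         11               78
2   desk    156   17   shipped          6             2652
3   book     14   16   pending          5              224
4   book     14   15  returned          5              210
So mean() = 1168.4.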